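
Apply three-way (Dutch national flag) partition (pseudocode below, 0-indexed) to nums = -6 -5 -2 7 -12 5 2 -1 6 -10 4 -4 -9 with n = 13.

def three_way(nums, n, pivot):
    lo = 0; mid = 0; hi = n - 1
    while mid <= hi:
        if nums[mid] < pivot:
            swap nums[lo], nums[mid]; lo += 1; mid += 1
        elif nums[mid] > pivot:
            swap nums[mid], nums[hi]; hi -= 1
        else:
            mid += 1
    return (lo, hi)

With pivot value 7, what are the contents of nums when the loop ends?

-6 -5 -2 -12 5 2 -1 6 -10 4 -4 -9 7

lo=0 mid=0 hi=12
-6<7: swap(0,0), lo=1 mid=1 ⇒ -6 -5 -2 7 -12 5 2 -1 6 -10 4 -4 -9
-5<7: swap(1,1), lo=2 mid=2 ⇒ -6 -5 -2 7 -12 5 2 -1 6 -10 4 -4 -9
-2<7: swap(2,2), lo=3 mid=3 ⇒ -6 -5 -2 7 -12 5 2 -1 6 -10 4 -4 -9
7=7: mid=4
-12<7: swap(3,4), lo=4 mid=5 ⇒ -6 -5 -2 -12 7 5 2 -1 6 -10 4 -4 -9
5<7: swap(4,5), lo=5 mid=6 ⇒ -6 -5 -2 -12 5 7 2 -1 6 -10 4 -4 -9
2<7: swap(5,6), lo=6 mid=7 ⇒ -6 -5 -2 -12 5 2 7 -1 6 -10 4 -4 -9
-1<7: swap(6,7), lo=7 mid=8 ⇒ -6 -5 -2 -12 5 2 -1 7 6 -10 4 -4 -9
6<7: swap(7,8), lo=8 mid=9 ⇒ -6 -5 -2 -12 5 2 -1 6 7 -10 4 -4 -9
-10<7: swap(8,9), lo=9 mid=10 ⇒ -6 -5 -2 -12 5 2 -1 6 -10 7 4 -4 -9
4<7: swap(9,10), lo=10 mid=11 ⇒ -6 -5 -2 -12 5 2 -1 6 -10 4 7 -4 -9
-4<7: swap(10,11), lo=11 mid=12 ⇒ -6 -5 -2 -12 5 2 -1 6 -10 4 -4 7 -9
-9<7: swap(11,12), lo=12 mid=13 ⇒ -6 -5 -2 -12 5 2 -1 6 -10 4 -4 -9 7
done. lo=12 hi=12; nums=-6 -5 -2 -12 5 2 -1 6 -10 4 -4 -9 7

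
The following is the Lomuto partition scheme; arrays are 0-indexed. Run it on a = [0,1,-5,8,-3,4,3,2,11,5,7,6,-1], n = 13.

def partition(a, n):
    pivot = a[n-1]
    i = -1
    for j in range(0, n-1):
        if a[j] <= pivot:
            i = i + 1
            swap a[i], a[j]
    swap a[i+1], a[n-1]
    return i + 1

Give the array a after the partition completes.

pivot = a[12] = -1; i = -1
j=0: a[0]=0 > -1 → no swap
j=1: a[1]=1 > -1 → no swap
j=2: a[2]=-5 ≤ -1 → i=0, swap a[0],a[2] → [-5,1,0,8,-3,4,3,2,11,5,7,6,-1]
j=3: a[3]=8 > -1 → no swap
j=4: a[4]=-3 ≤ -1 → i=1, swap a[1],a[4] → [-5,-3,0,8,1,4,3,2,11,5,7,6,-1]
j=5: a[5]=4 > -1 → no swap
j=6: a[6]=3 > -1 → no swap
j=7: a[7]=2 > -1 → no swap
j=8: a[8]=11 > -1 → no swap
j=9: a[9]=5 > -1 → no swap
j=10: a[10]=7 > -1 → no swap
j=11: a[11]=6 > -1 → no swap
final swap a[2],a[12] → [-5,-3,-1,8,1,4,3,2,11,5,7,6,0]; return 2

[-5,-3,-1,8,1,4,3,2,11,5,7,6,0]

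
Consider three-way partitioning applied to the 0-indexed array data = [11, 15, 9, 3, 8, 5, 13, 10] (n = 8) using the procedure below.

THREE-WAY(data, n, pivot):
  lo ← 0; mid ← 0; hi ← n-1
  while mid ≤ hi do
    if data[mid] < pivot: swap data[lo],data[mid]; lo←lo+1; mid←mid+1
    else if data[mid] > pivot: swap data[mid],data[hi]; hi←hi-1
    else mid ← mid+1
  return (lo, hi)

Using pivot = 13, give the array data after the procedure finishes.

[11, 10, 9, 3, 8, 5, 13, 15]

pivot = 13; lo=0, mid=0, hi=7
data[mid]=11<13: swap data[0],data[0]; lo=1,mid=1 → [11, 15, 9, 3, 8, 5, 13, 10]
data[mid]=15>13: swap data[1],data[7]; hi=6 → [11, 10, 9, 3, 8, 5, 13, 15]
data[mid]=10<13: swap data[1],data[1]; lo=2,mid=2 → [11, 10, 9, 3, 8, 5, 13, 15]
data[mid]=9<13: swap data[2],data[2]; lo=3,mid=3 → [11, 10, 9, 3, 8, 5, 13, 15]
data[mid]=3<13: swap data[3],data[3]; lo=4,mid=4 → [11, 10, 9, 3, 8, 5, 13, 15]
data[mid]=8<13: swap data[4],data[4]; lo=5,mid=5 → [11, 10, 9, 3, 8, 5, 13, 15]
data[mid]=5<13: swap data[5],data[5]; lo=6,mid=6 → [11, 10, 9, 3, 8, 5, 13, 15]
data[mid]=13=13: mid=7
end: lo=6, hi=6; data = [11, 10, 9, 3, 8, 5, 13, 15]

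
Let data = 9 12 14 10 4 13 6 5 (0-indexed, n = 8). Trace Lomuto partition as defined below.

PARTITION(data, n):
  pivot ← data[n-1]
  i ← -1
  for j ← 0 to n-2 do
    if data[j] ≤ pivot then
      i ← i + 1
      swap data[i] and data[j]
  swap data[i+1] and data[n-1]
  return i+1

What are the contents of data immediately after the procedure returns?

pivot = data[7] = 5; i = -1
j=0: data[0]=9 > 5 → no swap
j=1: data[1]=12 > 5 → no swap
j=2: data[2]=14 > 5 → no swap
j=3: data[3]=10 > 5 → no swap
j=4: data[4]=4 ≤ 5 → i=0, swap data[0],data[4] → 4 12 14 10 9 13 6 5
j=5: data[5]=13 > 5 → no swap
j=6: data[6]=6 > 5 → no swap
final swap data[1],data[7] → 4 5 14 10 9 13 6 12; return 1

4 5 14 10 9 13 6 12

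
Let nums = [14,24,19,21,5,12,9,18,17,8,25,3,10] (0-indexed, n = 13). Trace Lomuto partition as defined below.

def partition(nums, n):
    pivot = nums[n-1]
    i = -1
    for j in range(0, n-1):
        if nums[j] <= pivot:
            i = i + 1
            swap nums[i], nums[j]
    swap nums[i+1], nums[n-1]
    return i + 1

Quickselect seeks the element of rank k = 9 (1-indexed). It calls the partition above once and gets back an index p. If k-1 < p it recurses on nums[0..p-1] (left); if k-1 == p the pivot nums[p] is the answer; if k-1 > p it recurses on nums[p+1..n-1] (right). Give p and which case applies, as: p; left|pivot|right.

4; right

pivot = nums[12] = 10; i = -1
j=0: nums[0]=14 > 10 → no swap
j=1: nums[1]=24 > 10 → no swap
j=2: nums[2]=19 > 10 → no swap
j=3: nums[3]=21 > 10 → no swap
j=4: nums[4]=5 ≤ 10 → i=0, swap nums[0],nums[4] → [5,24,19,21,14,12,9,18,17,8,25,3,10]
j=5: nums[5]=12 > 10 → no swap
j=6: nums[6]=9 ≤ 10 → i=1, swap nums[1],nums[6] → [5,9,19,21,14,12,24,18,17,8,25,3,10]
j=7: nums[7]=18 > 10 → no swap
j=8: nums[8]=17 > 10 → no swap
j=9: nums[9]=8 ≤ 10 → i=2, swap nums[2],nums[9] → [5,9,8,21,14,12,24,18,17,19,25,3,10]
j=10: nums[10]=25 > 10 → no swap
j=11: nums[11]=3 ≤ 10 → i=3, swap nums[3],nums[11] → [5,9,8,3,14,12,24,18,17,19,25,21,10]
final swap nums[4],nums[12] → [5,9,8,3,10,12,24,18,17,19,25,21,14]; return 4
p = 4; k-1 = 8 > 4 ⇒ right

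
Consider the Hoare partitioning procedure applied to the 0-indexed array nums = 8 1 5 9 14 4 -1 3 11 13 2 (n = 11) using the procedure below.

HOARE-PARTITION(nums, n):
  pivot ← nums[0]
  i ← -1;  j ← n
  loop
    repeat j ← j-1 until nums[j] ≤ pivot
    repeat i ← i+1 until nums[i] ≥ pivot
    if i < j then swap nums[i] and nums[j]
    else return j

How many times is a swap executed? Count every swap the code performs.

3

pivot = nums[0] = 8; i = -1, j = 11
j→10 (nums[10]=2≤8), i→0 (nums[0]=8≥8); i<j, swap → 2 1 5 9 14 4 -1 3 11 13 8
j→7 (nums[7]=3≤8), i→3 (nums[3]=9≥8); i<j, swap → 2 1 5 3 14 4 -1 9 11 13 8
j→6 (nums[6]=-1≤8), i→4 (nums[4]=14≥8); i<j, swap → 2 1 5 3 -1 4 14 9 11 13 8
j→5, i→6; i≥j, return j=5. nums = 2 1 5 3 -1 4 14 9 11 13 8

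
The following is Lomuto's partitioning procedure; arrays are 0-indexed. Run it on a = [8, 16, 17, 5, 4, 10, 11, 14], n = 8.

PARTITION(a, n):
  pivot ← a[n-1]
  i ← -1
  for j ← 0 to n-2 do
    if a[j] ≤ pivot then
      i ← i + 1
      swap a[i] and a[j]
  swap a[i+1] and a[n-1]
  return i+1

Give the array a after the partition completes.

[8, 5, 4, 10, 11, 14, 17, 16]

pivot = a[7] = 14; i = -1
j=0: a[0]=8 ≤ 14 → i=0, swap a[0],a[0] (no change) → [8, 16, 17, 5, 4, 10, 11, 14]
j=1: a[1]=16 > 14 → no swap
j=2: a[2]=17 > 14 → no swap
j=3: a[3]=5 ≤ 14 → i=1, swap a[1],a[3] → [8, 5, 17, 16, 4, 10, 11, 14]
j=4: a[4]=4 ≤ 14 → i=2, swap a[2],a[4] → [8, 5, 4, 16, 17, 10, 11, 14]
j=5: a[5]=10 ≤ 14 → i=3, swap a[3],a[5] → [8, 5, 4, 10, 17, 16, 11, 14]
j=6: a[6]=11 ≤ 14 → i=4, swap a[4],a[6] → [8, 5, 4, 10, 11, 16, 17, 14]
final swap a[5],a[7] → [8, 5, 4, 10, 11, 14, 17, 16]; return 5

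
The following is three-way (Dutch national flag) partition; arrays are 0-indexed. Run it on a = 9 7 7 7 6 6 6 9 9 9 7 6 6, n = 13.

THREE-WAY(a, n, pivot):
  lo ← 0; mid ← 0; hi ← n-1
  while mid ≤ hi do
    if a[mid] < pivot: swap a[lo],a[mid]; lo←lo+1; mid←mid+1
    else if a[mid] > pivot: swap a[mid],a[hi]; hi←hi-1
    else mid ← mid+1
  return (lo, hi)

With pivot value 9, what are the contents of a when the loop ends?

7 7 7 6 6 6 7 6 6 9 9 9 9

pivot = 9; lo=0, mid=0, hi=12
a[mid]=9=9: mid=1
a[mid]=7<9: swap a[0],a[1]; lo=1,mid=2 → 7 9 7 7 6 6 6 9 9 9 7 6 6
a[mid]=7<9: swap a[1],a[2]; lo=2,mid=3 → 7 7 9 7 6 6 6 9 9 9 7 6 6
a[mid]=7<9: swap a[2],a[3]; lo=3,mid=4 → 7 7 7 9 6 6 6 9 9 9 7 6 6
a[mid]=6<9: swap a[3],a[4]; lo=4,mid=5 → 7 7 7 6 9 6 6 9 9 9 7 6 6
a[mid]=6<9: swap a[4],a[5]; lo=5,mid=6 → 7 7 7 6 6 9 6 9 9 9 7 6 6
a[mid]=6<9: swap a[5],a[6]; lo=6,mid=7 → 7 7 7 6 6 6 9 9 9 9 7 6 6
a[mid]=9=9: mid=8
a[mid]=9=9: mid=9
a[mid]=9=9: mid=10
a[mid]=7<9: swap a[6],a[10]; lo=7,mid=11 → 7 7 7 6 6 6 7 9 9 9 9 6 6
a[mid]=6<9: swap a[7],a[11]; lo=8,mid=12 → 7 7 7 6 6 6 7 6 9 9 9 9 6
a[mid]=6<9: swap a[8],a[12]; lo=9,mid=13 → 7 7 7 6 6 6 7 6 6 9 9 9 9
end: lo=9, hi=12; a = 7 7 7 6 6 6 7 6 6 9 9 9 9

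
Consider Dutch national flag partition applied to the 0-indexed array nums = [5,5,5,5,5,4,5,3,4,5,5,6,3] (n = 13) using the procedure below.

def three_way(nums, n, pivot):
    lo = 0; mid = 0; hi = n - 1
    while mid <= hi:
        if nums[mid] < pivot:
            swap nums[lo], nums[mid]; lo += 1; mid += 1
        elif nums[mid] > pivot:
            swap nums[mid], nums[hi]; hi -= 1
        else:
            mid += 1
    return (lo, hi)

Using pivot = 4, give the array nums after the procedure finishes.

[3,3,4,4,5,5,5,5,5,5,6,5,5]

pivot = 4; lo=0, mid=0, hi=12
nums[mid]=5>4: swap nums[0],nums[12]; hi=11 → [3,5,5,5,5,4,5,3,4,5,5,6,5]
nums[mid]=3<4: swap nums[0],nums[0]; lo=1,mid=1 → [3,5,5,5,5,4,5,3,4,5,5,6,5]
nums[mid]=5>4: swap nums[1],nums[11]; hi=10 → [3,6,5,5,5,4,5,3,4,5,5,5,5]
nums[mid]=6>4: swap nums[1],nums[10]; hi=9 → [3,5,5,5,5,4,5,3,4,5,6,5,5]
nums[mid]=5>4: swap nums[1],nums[9]; hi=8 → [3,5,5,5,5,4,5,3,4,5,6,5,5]
nums[mid]=5>4: swap nums[1],nums[8]; hi=7 → [3,4,5,5,5,4,5,3,5,5,6,5,5]
nums[mid]=4=4: mid=2
nums[mid]=5>4: swap nums[2],nums[7]; hi=6 → [3,4,3,5,5,4,5,5,5,5,6,5,5]
nums[mid]=3<4: swap nums[1],nums[2]; lo=2,mid=3 → [3,3,4,5,5,4,5,5,5,5,6,5,5]
nums[mid]=5>4: swap nums[3],nums[6]; hi=5 → [3,3,4,5,5,4,5,5,5,5,6,5,5]
nums[mid]=5>4: swap nums[3],nums[5]; hi=4 → [3,3,4,4,5,5,5,5,5,5,6,5,5]
nums[mid]=4=4: mid=4
nums[mid]=5>4: swap nums[4],nums[4]; hi=3 → [3,3,4,4,5,5,5,5,5,5,6,5,5]
end: lo=2, hi=3; nums = [3,3,4,4,5,5,5,5,5,5,6,5,5]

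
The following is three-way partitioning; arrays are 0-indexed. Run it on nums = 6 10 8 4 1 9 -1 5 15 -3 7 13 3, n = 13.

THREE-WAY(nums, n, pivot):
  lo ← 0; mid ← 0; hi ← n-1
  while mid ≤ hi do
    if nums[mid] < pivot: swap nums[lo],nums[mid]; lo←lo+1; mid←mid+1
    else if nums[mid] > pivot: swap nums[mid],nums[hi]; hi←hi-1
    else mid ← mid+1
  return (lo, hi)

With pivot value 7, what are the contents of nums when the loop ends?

6 3 4 1 -3 -1 5 7 15 9 13 8 10

lo=0 mid=0 hi=12
6<7: swap(0,0), lo=1 mid=1 ⇒ 6 10 8 4 1 9 -1 5 15 -3 7 13 3
10>7: swap(1,12), hi=11 ⇒ 6 3 8 4 1 9 -1 5 15 -3 7 13 10
3<7: swap(1,1), lo=2 mid=2 ⇒ 6 3 8 4 1 9 -1 5 15 -3 7 13 10
8>7: swap(2,11), hi=10 ⇒ 6 3 13 4 1 9 -1 5 15 -3 7 8 10
13>7: swap(2,10), hi=9 ⇒ 6 3 7 4 1 9 -1 5 15 -3 13 8 10
7=7: mid=3
4<7: swap(2,3), lo=3 mid=4 ⇒ 6 3 4 7 1 9 -1 5 15 -3 13 8 10
1<7: swap(3,4), lo=4 mid=5 ⇒ 6 3 4 1 7 9 -1 5 15 -3 13 8 10
9>7: swap(5,9), hi=8 ⇒ 6 3 4 1 7 -3 -1 5 15 9 13 8 10
-3<7: swap(4,5), lo=5 mid=6 ⇒ 6 3 4 1 -3 7 -1 5 15 9 13 8 10
-1<7: swap(5,6), lo=6 mid=7 ⇒ 6 3 4 1 -3 -1 7 5 15 9 13 8 10
5<7: swap(6,7), lo=7 mid=8 ⇒ 6 3 4 1 -3 -1 5 7 15 9 13 8 10
15>7: swap(8,8), hi=7 ⇒ 6 3 4 1 -3 -1 5 7 15 9 13 8 10
done. lo=7 hi=7; nums=6 3 4 1 -3 -1 5 7 15 9 13 8 10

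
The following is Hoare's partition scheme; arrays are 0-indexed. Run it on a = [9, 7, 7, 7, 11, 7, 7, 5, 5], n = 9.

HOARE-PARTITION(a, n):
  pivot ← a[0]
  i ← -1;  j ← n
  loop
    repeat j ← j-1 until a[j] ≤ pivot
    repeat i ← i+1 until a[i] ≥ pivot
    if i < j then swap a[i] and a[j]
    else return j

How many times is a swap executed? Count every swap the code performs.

pivot=9
j stops at 8 (5), i stops at 0 (9); swap ⇒ [5, 7, 7, 7, 11, 7, 7, 5, 9]
j stops at 7 (5), i stops at 4 (11); swap ⇒ [5, 7, 7, 7, 5, 7, 7, 11, 9]
j stops at 6, i stops at 7; i≥j ⇒ return 6. a=[5, 7, 7, 7, 5, 7, 7, 11, 9]

2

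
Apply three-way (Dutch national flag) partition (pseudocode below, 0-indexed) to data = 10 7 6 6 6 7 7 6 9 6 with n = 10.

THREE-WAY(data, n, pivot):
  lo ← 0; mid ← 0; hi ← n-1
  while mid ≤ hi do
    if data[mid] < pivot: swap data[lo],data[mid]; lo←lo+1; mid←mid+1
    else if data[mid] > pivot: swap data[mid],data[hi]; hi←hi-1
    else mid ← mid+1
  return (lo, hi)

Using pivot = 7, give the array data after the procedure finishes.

lo=0 mid=0 hi=9
10>7: swap(0,9), hi=8 ⇒ 6 7 6 6 6 7 7 6 9 10
6<7: swap(0,0), lo=1 mid=1 ⇒ 6 7 6 6 6 7 7 6 9 10
7=7: mid=2
6<7: swap(1,2), lo=2 mid=3 ⇒ 6 6 7 6 6 7 7 6 9 10
6<7: swap(2,3), lo=3 mid=4 ⇒ 6 6 6 7 6 7 7 6 9 10
6<7: swap(3,4), lo=4 mid=5 ⇒ 6 6 6 6 7 7 7 6 9 10
7=7: mid=6
7=7: mid=7
6<7: swap(4,7), lo=5 mid=8 ⇒ 6 6 6 6 6 7 7 7 9 10
9>7: swap(8,8), hi=7 ⇒ 6 6 6 6 6 7 7 7 9 10
done. lo=5 hi=7; data=6 6 6 6 6 7 7 7 9 10

6 6 6 6 6 7 7 7 9 10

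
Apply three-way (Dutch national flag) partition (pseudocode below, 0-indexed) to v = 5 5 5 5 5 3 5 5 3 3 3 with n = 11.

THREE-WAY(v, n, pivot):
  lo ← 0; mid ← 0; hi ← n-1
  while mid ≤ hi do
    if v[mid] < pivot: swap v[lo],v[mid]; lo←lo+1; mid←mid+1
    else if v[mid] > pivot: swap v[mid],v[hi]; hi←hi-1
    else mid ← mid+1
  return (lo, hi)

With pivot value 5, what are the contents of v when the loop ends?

3 3 3 3 5 5 5 5 5 5 5

lo=0 mid=0 hi=10
5=5: mid=1
5=5: mid=2
5=5: mid=3
5=5: mid=4
5=5: mid=5
3<5: swap(0,5), lo=1 mid=6 ⇒ 3 5 5 5 5 5 5 5 3 3 3
5=5: mid=7
5=5: mid=8
3<5: swap(1,8), lo=2 mid=9 ⇒ 3 3 5 5 5 5 5 5 5 3 3
3<5: swap(2,9), lo=3 mid=10 ⇒ 3 3 3 5 5 5 5 5 5 5 3
3<5: swap(3,10), lo=4 mid=11 ⇒ 3 3 3 3 5 5 5 5 5 5 5
done. lo=4 hi=10; v=3 3 3 3 5 5 5 5 5 5 5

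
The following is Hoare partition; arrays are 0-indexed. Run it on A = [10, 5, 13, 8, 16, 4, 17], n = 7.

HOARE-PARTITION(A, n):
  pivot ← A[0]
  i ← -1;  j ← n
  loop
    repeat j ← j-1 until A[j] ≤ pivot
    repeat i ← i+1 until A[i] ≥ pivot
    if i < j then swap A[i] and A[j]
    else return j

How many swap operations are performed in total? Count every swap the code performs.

2

pivot = A[0] = 10; i = -1, j = 7
j→5 (A[5]=4≤10), i→0 (A[0]=10≥10); i<j, swap → [4, 5, 13, 8, 16, 10, 17]
j→3 (A[3]=8≤10), i→2 (A[2]=13≥10); i<j, swap → [4, 5, 8, 13, 16, 10, 17]
j→2, i→3; i≥j, return j=2. A = [4, 5, 8, 13, 16, 10, 17]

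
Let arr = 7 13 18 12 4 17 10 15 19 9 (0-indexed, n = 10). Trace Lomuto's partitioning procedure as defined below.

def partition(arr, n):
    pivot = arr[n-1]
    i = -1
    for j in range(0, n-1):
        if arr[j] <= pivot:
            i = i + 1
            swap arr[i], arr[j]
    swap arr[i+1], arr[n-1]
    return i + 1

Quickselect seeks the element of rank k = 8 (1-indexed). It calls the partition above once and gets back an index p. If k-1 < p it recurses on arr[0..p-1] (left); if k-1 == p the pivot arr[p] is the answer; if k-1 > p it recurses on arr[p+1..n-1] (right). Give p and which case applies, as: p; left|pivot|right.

pivot = arr[9] = 9; i = -1
j=0: arr[0]=7 ≤ 9 → i=0, swap arr[0],arr[0] (no change) → 7 13 18 12 4 17 10 15 19 9
j=1: arr[1]=13 > 9 → no swap
j=2: arr[2]=18 > 9 → no swap
j=3: arr[3]=12 > 9 → no swap
j=4: arr[4]=4 ≤ 9 → i=1, swap arr[1],arr[4] → 7 4 18 12 13 17 10 15 19 9
j=5: arr[5]=17 > 9 → no swap
j=6: arr[6]=10 > 9 → no swap
j=7: arr[7]=15 > 9 → no swap
j=8: arr[8]=19 > 9 → no swap
final swap arr[2],arr[9] → 7 4 9 12 13 17 10 15 19 18; return 2
p = 2; k-1 = 7 > 2 ⇒ right

2; right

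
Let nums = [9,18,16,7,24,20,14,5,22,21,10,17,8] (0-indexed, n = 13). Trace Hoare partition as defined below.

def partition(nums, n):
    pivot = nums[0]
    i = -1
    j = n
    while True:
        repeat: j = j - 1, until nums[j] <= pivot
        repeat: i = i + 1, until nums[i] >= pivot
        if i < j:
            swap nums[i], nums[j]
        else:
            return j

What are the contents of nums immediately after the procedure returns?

[8,5,7,16,24,20,14,18,22,21,10,17,9]

pivot=9
j stops at 12 (8), i stops at 0 (9); swap ⇒ [8,18,16,7,24,20,14,5,22,21,10,17,9]
j stops at 7 (5), i stops at 1 (18); swap ⇒ [8,5,16,7,24,20,14,18,22,21,10,17,9]
j stops at 3 (7), i stops at 2 (16); swap ⇒ [8,5,7,16,24,20,14,18,22,21,10,17,9]
j stops at 2, i stops at 3; i≥j ⇒ return 2. nums=[8,5,7,16,24,20,14,18,22,21,10,17,9]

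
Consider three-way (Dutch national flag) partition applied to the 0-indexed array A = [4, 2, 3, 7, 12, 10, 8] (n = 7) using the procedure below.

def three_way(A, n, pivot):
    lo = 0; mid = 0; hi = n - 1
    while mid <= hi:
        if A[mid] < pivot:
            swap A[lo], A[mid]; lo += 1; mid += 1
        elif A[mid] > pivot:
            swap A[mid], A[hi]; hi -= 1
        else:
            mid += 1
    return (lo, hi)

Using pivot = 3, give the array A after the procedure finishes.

pivot = 3; lo=0, mid=0, hi=6
A[mid]=4>3: swap A[0],A[6]; hi=5 → [8, 2, 3, 7, 12, 10, 4]
A[mid]=8>3: swap A[0],A[5]; hi=4 → [10, 2, 3, 7, 12, 8, 4]
A[mid]=10>3: swap A[0],A[4]; hi=3 → [12, 2, 3, 7, 10, 8, 4]
A[mid]=12>3: swap A[0],A[3]; hi=2 → [7, 2, 3, 12, 10, 8, 4]
A[mid]=7>3: swap A[0],A[2]; hi=1 → [3, 2, 7, 12, 10, 8, 4]
A[mid]=3=3: mid=1
A[mid]=2<3: swap A[0],A[1]; lo=1,mid=2 → [2, 3, 7, 12, 10, 8, 4]
end: lo=1, hi=1; A = [2, 3, 7, 12, 10, 8, 4]

[2, 3, 7, 12, 10, 8, 4]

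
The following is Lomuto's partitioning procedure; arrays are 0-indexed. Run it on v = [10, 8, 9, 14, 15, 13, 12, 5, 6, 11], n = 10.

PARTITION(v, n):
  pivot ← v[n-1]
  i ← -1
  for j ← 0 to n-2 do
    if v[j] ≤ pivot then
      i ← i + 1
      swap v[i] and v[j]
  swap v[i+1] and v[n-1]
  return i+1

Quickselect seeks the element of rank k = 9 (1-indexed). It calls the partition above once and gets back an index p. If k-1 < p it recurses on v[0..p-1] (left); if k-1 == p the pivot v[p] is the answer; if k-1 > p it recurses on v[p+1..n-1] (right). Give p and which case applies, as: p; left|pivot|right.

5; right

pivot=11, i=-1
j=0: 10≤11, i=0, swap(0,0) ⇒ [10, 8, 9, 14, 15, 13, 12, 5, 6, 11]
j=1: 8≤11, i=1, swap(1,1) ⇒ [10, 8, 9, 14, 15, 13, 12, 5, 6, 11]
j=2: 9≤11, i=2, swap(2,2) ⇒ [10, 8, 9, 14, 15, 13, 12, 5, 6, 11]
j=3: 14>11, skip
j=4: 15>11, skip
j=5: 13>11, skip
j=6: 12>11, skip
j=7: 5≤11, i=3, swap(3,7) ⇒ [10, 8, 9, 5, 15, 13, 12, 14, 6, 11]
j=8: 6≤11, i=4, swap(4,8) ⇒ [10, 8, 9, 5, 6, 13, 12, 14, 15, 11]
swap(5,9) ⇒ [10, 8, 9, 5, 6, 11, 12, 14, 15, 13]; return 5
p = 5; k-1 = 8 > 5 ⇒ right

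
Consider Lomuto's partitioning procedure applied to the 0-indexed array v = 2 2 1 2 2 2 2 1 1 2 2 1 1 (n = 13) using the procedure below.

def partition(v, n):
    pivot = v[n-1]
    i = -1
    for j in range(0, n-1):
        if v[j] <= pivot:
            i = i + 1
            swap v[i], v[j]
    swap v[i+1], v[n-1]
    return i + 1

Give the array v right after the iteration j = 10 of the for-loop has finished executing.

1 1 1 2 2 2 2 2 2 2 2 1 1

pivot=1, i=-1
j=0: 2>1, skip
j=1: 2>1, skip
j=2: 1≤1, i=0, swap(0,2) ⇒ 1 2 2 2 2 2 2 1 1 2 2 1 1
j=3: 2>1, skip
j=4: 2>1, skip
j=5: 2>1, skip
j=6: 2>1, skip
j=7: 1≤1, i=1, swap(1,7) ⇒ 1 1 2 2 2 2 2 2 1 2 2 1 1
j=8: 1≤1, i=2, swap(2,8) ⇒ 1 1 1 2 2 2 2 2 2 2 2 1 1
j=9: 2>1, skip
j=10: 2>1, skip
(after j=10) v = 1 1 1 2 2 2 2 2 2 2 2 1 1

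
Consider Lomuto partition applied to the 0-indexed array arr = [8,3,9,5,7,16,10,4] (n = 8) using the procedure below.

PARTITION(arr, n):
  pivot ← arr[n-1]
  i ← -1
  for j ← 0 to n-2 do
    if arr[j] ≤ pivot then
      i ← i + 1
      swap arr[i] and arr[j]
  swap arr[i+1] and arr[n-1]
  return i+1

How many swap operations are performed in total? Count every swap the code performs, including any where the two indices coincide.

pivot=4, i=-1
j=0: 8>4, skip
j=1: 3≤4, i=0, swap(0,1) ⇒ [3,8,9,5,7,16,10,4]
j=2: 9>4, skip
j=3: 5>4, skip
j=4: 7>4, skip
j=5: 16>4, skip
j=6: 10>4, skip
swap(1,7) ⇒ [3,4,9,5,7,16,10,8]; return 1

2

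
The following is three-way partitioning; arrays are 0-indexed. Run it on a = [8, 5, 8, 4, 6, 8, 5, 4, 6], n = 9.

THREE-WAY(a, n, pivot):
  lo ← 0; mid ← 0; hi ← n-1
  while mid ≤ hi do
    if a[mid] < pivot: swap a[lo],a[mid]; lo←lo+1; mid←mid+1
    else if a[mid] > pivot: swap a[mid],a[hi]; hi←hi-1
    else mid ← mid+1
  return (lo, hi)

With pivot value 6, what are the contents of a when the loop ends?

lo=0 mid=0 hi=8
8>6: swap(0,8), hi=7 ⇒ [6, 5, 8, 4, 6, 8, 5, 4, 8]
6=6: mid=1
5<6: swap(0,1), lo=1 mid=2 ⇒ [5, 6, 8, 4, 6, 8, 5, 4, 8]
8>6: swap(2,7), hi=6 ⇒ [5, 6, 4, 4, 6, 8, 5, 8, 8]
4<6: swap(1,2), lo=2 mid=3 ⇒ [5, 4, 6, 4, 6, 8, 5, 8, 8]
4<6: swap(2,3), lo=3 mid=4 ⇒ [5, 4, 4, 6, 6, 8, 5, 8, 8]
6=6: mid=5
8>6: swap(5,6), hi=5 ⇒ [5, 4, 4, 6, 6, 5, 8, 8, 8]
5<6: swap(3,5), lo=4 mid=6 ⇒ [5, 4, 4, 5, 6, 6, 8, 8, 8]
done. lo=4 hi=5; a=[5, 4, 4, 5, 6, 6, 8, 8, 8]

[5, 4, 4, 5, 6, 6, 8, 8, 8]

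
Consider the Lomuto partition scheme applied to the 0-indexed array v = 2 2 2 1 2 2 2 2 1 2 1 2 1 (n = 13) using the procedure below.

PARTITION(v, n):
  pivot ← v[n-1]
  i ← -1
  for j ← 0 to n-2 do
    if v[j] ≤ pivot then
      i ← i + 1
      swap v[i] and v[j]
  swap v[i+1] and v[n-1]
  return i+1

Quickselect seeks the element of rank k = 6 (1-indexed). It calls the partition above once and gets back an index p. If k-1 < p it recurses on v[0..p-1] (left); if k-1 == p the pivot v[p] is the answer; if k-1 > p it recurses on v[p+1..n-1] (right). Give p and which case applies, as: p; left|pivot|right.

3; right

pivot = v[12] = 1; i = -1
j=0: v[0]=2 > 1 → no swap
j=1: v[1]=2 > 1 → no swap
j=2: v[2]=2 > 1 → no swap
j=3: v[3]=1 ≤ 1 → i=0, swap v[0],v[3] → 1 2 2 2 2 2 2 2 1 2 1 2 1
j=4: v[4]=2 > 1 → no swap
j=5: v[5]=2 > 1 → no swap
j=6: v[6]=2 > 1 → no swap
j=7: v[7]=2 > 1 → no swap
j=8: v[8]=1 ≤ 1 → i=1, swap v[1],v[8] → 1 1 2 2 2 2 2 2 2 2 1 2 1
j=9: v[9]=2 > 1 → no swap
j=10: v[10]=1 ≤ 1 → i=2, swap v[2],v[10] → 1 1 1 2 2 2 2 2 2 2 2 2 1
j=11: v[11]=2 > 1 → no swap
final swap v[3],v[12] → 1 1 1 1 2 2 2 2 2 2 2 2 2; return 3
p = 3; k-1 = 5 > 3 ⇒ right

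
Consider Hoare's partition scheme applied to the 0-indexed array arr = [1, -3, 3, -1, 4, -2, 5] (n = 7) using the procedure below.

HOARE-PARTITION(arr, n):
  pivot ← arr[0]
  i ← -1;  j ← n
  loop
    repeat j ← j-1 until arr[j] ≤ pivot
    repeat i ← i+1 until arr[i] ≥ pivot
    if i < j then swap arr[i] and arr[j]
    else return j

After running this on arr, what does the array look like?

[-2, -3, -1, 3, 4, 1, 5]

pivot = arr[0] = 1; i = -1, j = 7
j→5 (arr[5]=-2≤1), i→0 (arr[0]=1≥1); i<j, swap → [-2, -3, 3, -1, 4, 1, 5]
j→3 (arr[3]=-1≤1), i→2 (arr[2]=3≥1); i<j, swap → [-2, -3, -1, 3, 4, 1, 5]
j→2, i→3; i≥j, return j=2. arr = [-2, -3, -1, 3, 4, 1, 5]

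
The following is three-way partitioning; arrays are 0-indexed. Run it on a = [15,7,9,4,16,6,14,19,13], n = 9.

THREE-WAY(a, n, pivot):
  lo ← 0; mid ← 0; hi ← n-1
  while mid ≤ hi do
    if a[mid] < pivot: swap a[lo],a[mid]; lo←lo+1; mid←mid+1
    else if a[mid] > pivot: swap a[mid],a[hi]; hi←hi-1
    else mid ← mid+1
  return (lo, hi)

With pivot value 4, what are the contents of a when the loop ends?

[4,9,7,16,6,14,19,13,15]

pivot = 4; lo=0, mid=0, hi=8
a[mid]=15>4: swap a[0],a[8]; hi=7 → [13,7,9,4,16,6,14,19,15]
a[mid]=13>4: swap a[0],a[7]; hi=6 → [19,7,9,4,16,6,14,13,15]
a[mid]=19>4: swap a[0],a[6]; hi=5 → [14,7,9,4,16,6,19,13,15]
a[mid]=14>4: swap a[0],a[5]; hi=4 → [6,7,9,4,16,14,19,13,15]
a[mid]=6>4: swap a[0],a[4]; hi=3 → [16,7,9,4,6,14,19,13,15]
a[mid]=16>4: swap a[0],a[3]; hi=2 → [4,7,9,16,6,14,19,13,15]
a[mid]=4=4: mid=1
a[mid]=7>4: swap a[1],a[2]; hi=1 → [4,9,7,16,6,14,19,13,15]
a[mid]=9>4: swap a[1],a[1]; hi=0 → [4,9,7,16,6,14,19,13,15]
end: lo=0, hi=0; a = [4,9,7,16,6,14,19,13,15]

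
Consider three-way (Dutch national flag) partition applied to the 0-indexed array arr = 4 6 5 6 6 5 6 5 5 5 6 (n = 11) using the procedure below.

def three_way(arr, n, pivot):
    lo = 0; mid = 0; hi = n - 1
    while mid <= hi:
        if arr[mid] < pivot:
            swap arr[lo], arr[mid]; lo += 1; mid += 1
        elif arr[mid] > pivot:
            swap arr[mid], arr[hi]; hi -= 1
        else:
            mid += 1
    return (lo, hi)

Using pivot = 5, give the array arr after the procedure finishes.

4 5 5 5 5 5 6 6 6 6 6

lo=0 mid=0 hi=10
4<5: swap(0,0), lo=1 mid=1 ⇒ 4 6 5 6 6 5 6 5 5 5 6
6>5: swap(1,10), hi=9 ⇒ 4 6 5 6 6 5 6 5 5 5 6
6>5: swap(1,9), hi=8 ⇒ 4 5 5 6 6 5 6 5 5 6 6
5=5: mid=2
5=5: mid=3
6>5: swap(3,8), hi=7 ⇒ 4 5 5 5 6 5 6 5 6 6 6
5=5: mid=4
6>5: swap(4,7), hi=6 ⇒ 4 5 5 5 5 5 6 6 6 6 6
5=5: mid=5
5=5: mid=6
6>5: swap(6,6), hi=5 ⇒ 4 5 5 5 5 5 6 6 6 6 6
done. lo=1 hi=5; arr=4 5 5 5 5 5 6 6 6 6 6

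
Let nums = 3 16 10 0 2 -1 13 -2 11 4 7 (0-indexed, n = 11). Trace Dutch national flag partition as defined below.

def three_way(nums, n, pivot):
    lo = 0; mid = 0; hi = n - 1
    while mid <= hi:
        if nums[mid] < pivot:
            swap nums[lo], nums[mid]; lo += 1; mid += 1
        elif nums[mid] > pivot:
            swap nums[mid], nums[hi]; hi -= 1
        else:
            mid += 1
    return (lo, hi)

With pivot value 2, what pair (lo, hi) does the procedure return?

(3, 3)

pivot = 2; lo=0, mid=0, hi=10
nums[mid]=3>2: swap nums[0],nums[10]; hi=9 → 7 16 10 0 2 -1 13 -2 11 4 3
nums[mid]=7>2: swap nums[0],nums[9]; hi=8 → 4 16 10 0 2 -1 13 -2 11 7 3
nums[mid]=4>2: swap nums[0],nums[8]; hi=7 → 11 16 10 0 2 -1 13 -2 4 7 3
nums[mid]=11>2: swap nums[0],nums[7]; hi=6 → -2 16 10 0 2 -1 13 11 4 7 3
nums[mid]=-2<2: swap nums[0],nums[0]; lo=1,mid=1 → -2 16 10 0 2 -1 13 11 4 7 3
nums[mid]=16>2: swap nums[1],nums[6]; hi=5 → -2 13 10 0 2 -1 16 11 4 7 3
nums[mid]=13>2: swap nums[1],nums[5]; hi=4 → -2 -1 10 0 2 13 16 11 4 7 3
nums[mid]=-1<2: swap nums[1],nums[1]; lo=2,mid=2 → -2 -1 10 0 2 13 16 11 4 7 3
nums[mid]=10>2: swap nums[2],nums[4]; hi=3 → -2 -1 2 0 10 13 16 11 4 7 3
nums[mid]=2=2: mid=3
nums[mid]=0<2: swap nums[2],nums[3]; lo=3,mid=4 → -2 -1 0 2 10 13 16 11 4 7 3
end: lo=3, hi=3; nums = -2 -1 0 2 10 13 16 11 4 7 3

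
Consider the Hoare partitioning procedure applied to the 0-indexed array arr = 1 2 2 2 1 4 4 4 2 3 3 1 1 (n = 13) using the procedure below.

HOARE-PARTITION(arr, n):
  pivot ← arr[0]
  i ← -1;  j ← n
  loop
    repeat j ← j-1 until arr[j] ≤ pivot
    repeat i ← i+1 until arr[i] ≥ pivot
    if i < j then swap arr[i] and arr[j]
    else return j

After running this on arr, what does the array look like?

1 1 1 2 2 4 4 4 2 3 3 2 1

pivot = arr[0] = 1; i = -1, j = 13
j→12 (arr[12]=1≤1), i→0 (arr[0]=1≥1); i<j, swap → 1 2 2 2 1 4 4 4 2 3 3 1 1
j→11 (arr[11]=1≤1), i→1 (arr[1]=2≥1); i<j, swap → 1 1 2 2 1 4 4 4 2 3 3 2 1
j→4 (arr[4]=1≤1), i→2 (arr[2]=2≥1); i<j, swap → 1 1 1 2 2 4 4 4 2 3 3 2 1
j→2, i→3; i≥j, return j=2. arr = 1 1 1 2 2 4 4 4 2 3 3 2 1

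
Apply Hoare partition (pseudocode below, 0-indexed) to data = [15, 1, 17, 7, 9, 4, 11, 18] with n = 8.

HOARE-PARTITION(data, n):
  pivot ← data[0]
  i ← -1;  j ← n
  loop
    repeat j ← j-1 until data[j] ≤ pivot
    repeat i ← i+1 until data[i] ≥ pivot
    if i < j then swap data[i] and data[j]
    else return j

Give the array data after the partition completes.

pivot = data[0] = 15; i = -1, j = 8
j→6 (data[6]=11≤15), i→0 (data[0]=15≥15); i<j, swap → [11, 1, 17, 7, 9, 4, 15, 18]
j→5 (data[5]=4≤15), i→2 (data[2]=17≥15); i<j, swap → [11, 1, 4, 7, 9, 17, 15, 18]
j→4, i→5; i≥j, return j=4. data = [11, 1, 4, 7, 9, 17, 15, 18]

[11, 1, 4, 7, 9, 17, 15, 18]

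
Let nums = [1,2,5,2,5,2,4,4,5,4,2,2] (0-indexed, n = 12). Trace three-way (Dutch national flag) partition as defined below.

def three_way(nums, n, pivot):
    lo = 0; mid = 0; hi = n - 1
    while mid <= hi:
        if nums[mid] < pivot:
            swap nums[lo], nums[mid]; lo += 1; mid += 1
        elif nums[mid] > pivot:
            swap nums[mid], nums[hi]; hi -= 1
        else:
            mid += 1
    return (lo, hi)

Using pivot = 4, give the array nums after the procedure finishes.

pivot = 4; lo=0, mid=0, hi=11
nums[mid]=1<4: swap nums[0],nums[0]; lo=1,mid=1 → [1,2,5,2,5,2,4,4,5,4,2,2]
nums[mid]=2<4: swap nums[1],nums[1]; lo=2,mid=2 → [1,2,5,2,5,2,4,4,5,4,2,2]
nums[mid]=5>4: swap nums[2],nums[11]; hi=10 → [1,2,2,2,5,2,4,4,5,4,2,5]
nums[mid]=2<4: swap nums[2],nums[2]; lo=3,mid=3 → [1,2,2,2,5,2,4,4,5,4,2,5]
nums[mid]=2<4: swap nums[3],nums[3]; lo=4,mid=4 → [1,2,2,2,5,2,4,4,5,4,2,5]
nums[mid]=5>4: swap nums[4],nums[10]; hi=9 → [1,2,2,2,2,2,4,4,5,4,5,5]
nums[mid]=2<4: swap nums[4],nums[4]; lo=5,mid=5 → [1,2,2,2,2,2,4,4,5,4,5,5]
nums[mid]=2<4: swap nums[5],nums[5]; lo=6,mid=6 → [1,2,2,2,2,2,4,4,5,4,5,5]
nums[mid]=4=4: mid=7
nums[mid]=4=4: mid=8
nums[mid]=5>4: swap nums[8],nums[9]; hi=8 → [1,2,2,2,2,2,4,4,4,5,5,5]
nums[mid]=4=4: mid=9
end: lo=6, hi=8; nums = [1,2,2,2,2,2,4,4,4,5,5,5]

[1,2,2,2,2,2,4,4,4,5,5,5]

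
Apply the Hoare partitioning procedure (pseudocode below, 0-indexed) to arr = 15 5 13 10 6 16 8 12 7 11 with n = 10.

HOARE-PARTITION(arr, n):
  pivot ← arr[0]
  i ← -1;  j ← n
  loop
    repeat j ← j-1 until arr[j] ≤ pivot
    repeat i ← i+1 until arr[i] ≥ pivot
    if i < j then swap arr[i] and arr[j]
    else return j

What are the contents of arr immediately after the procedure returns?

pivot = arr[0] = 15; i = -1, j = 10
j→9 (arr[9]=11≤15), i→0 (arr[0]=15≥15); i<j, swap → 11 5 13 10 6 16 8 12 7 15
j→8 (arr[8]=7≤15), i→5 (arr[5]=16≥15); i<j, swap → 11 5 13 10 6 7 8 12 16 15
j→7, i→8; i≥j, return j=7. arr = 11 5 13 10 6 7 8 12 16 15

11 5 13 10 6 7 8 12 16 15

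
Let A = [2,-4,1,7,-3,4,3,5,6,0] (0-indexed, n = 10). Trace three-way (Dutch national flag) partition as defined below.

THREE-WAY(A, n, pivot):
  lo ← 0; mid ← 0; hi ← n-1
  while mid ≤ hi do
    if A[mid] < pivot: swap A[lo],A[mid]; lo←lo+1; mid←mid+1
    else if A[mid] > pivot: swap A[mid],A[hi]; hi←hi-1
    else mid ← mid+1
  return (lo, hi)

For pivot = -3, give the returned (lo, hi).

(1, 1)

pivot = -3; lo=0, mid=0, hi=9
A[mid]=2>-3: swap A[0],A[9]; hi=8 → [0,-4,1,7,-3,4,3,5,6,2]
A[mid]=0>-3: swap A[0],A[8]; hi=7 → [6,-4,1,7,-3,4,3,5,0,2]
A[mid]=6>-3: swap A[0],A[7]; hi=6 → [5,-4,1,7,-3,4,3,6,0,2]
A[mid]=5>-3: swap A[0],A[6]; hi=5 → [3,-4,1,7,-3,4,5,6,0,2]
A[mid]=3>-3: swap A[0],A[5]; hi=4 → [4,-4,1,7,-3,3,5,6,0,2]
A[mid]=4>-3: swap A[0],A[4]; hi=3 → [-3,-4,1,7,4,3,5,6,0,2]
A[mid]=-3=-3: mid=1
A[mid]=-4<-3: swap A[0],A[1]; lo=1,mid=2 → [-4,-3,1,7,4,3,5,6,0,2]
A[mid]=1>-3: swap A[2],A[3]; hi=2 → [-4,-3,7,1,4,3,5,6,0,2]
A[mid]=7>-3: swap A[2],A[2]; hi=1 → [-4,-3,7,1,4,3,5,6,0,2]
end: lo=1, hi=1; A = [-4,-3,7,1,4,3,5,6,0,2]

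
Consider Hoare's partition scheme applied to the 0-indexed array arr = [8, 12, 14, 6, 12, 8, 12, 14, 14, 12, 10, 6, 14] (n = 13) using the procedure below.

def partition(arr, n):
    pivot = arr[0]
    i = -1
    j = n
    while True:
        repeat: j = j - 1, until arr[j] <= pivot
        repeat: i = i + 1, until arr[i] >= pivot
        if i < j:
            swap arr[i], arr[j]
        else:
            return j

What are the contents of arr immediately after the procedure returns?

pivot = arr[0] = 8; i = -1, j = 13
j→11 (arr[11]=6≤8), i→0 (arr[0]=8≥8); i<j, swap → [6, 12, 14, 6, 12, 8, 12, 14, 14, 12, 10, 8, 14]
j→5 (arr[5]=8≤8), i→1 (arr[1]=12≥8); i<j, swap → [6, 8, 14, 6, 12, 12, 12, 14, 14, 12, 10, 8, 14]
j→3 (arr[3]=6≤8), i→2 (arr[2]=14≥8); i<j, swap → [6, 8, 6, 14, 12, 12, 12, 14, 14, 12, 10, 8, 14]
j→2, i→3; i≥j, return j=2. arr = [6, 8, 6, 14, 12, 12, 12, 14, 14, 12, 10, 8, 14]

[6, 8, 6, 14, 12, 12, 12, 14, 14, 12, 10, 8, 14]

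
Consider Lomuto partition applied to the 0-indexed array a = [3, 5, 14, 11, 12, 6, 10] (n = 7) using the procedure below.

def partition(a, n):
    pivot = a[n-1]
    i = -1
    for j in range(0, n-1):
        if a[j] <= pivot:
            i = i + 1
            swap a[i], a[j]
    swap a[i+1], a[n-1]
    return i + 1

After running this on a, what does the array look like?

pivot = a[6] = 10; i = -1
j=0: a[0]=3 ≤ 10 → i=0, swap a[0],a[0] (no change) → [3, 5, 14, 11, 12, 6, 10]
j=1: a[1]=5 ≤ 10 → i=1, swap a[1],a[1] (no change) → [3, 5, 14, 11, 12, 6, 10]
j=2: a[2]=14 > 10 → no swap
j=3: a[3]=11 > 10 → no swap
j=4: a[4]=12 > 10 → no swap
j=5: a[5]=6 ≤ 10 → i=2, swap a[2],a[5] → [3, 5, 6, 11, 12, 14, 10]
final swap a[3],a[6] → [3, 5, 6, 10, 12, 14, 11]; return 3

[3, 5, 6, 10, 12, 14, 11]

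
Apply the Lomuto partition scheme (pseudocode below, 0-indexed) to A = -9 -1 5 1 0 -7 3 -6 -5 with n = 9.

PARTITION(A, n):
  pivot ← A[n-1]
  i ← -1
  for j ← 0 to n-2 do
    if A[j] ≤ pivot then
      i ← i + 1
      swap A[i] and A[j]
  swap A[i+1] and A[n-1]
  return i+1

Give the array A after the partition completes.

-9 -7 -6 -5 0 -1 3 5 1

pivot = A[8] = -5; i = -1
j=0: A[0]=-9 ≤ -5 → i=0, swap A[0],A[0] (no change) → -9 -1 5 1 0 -7 3 -6 -5
j=1: A[1]=-1 > -5 → no swap
j=2: A[2]=5 > -5 → no swap
j=3: A[3]=1 > -5 → no swap
j=4: A[4]=0 > -5 → no swap
j=5: A[5]=-7 ≤ -5 → i=1, swap A[1],A[5] → -9 -7 5 1 0 -1 3 -6 -5
j=6: A[6]=3 > -5 → no swap
j=7: A[7]=-6 ≤ -5 → i=2, swap A[2],A[7] → -9 -7 -6 1 0 -1 3 5 -5
final swap A[3],A[8] → -9 -7 -6 -5 0 -1 3 5 1; return 3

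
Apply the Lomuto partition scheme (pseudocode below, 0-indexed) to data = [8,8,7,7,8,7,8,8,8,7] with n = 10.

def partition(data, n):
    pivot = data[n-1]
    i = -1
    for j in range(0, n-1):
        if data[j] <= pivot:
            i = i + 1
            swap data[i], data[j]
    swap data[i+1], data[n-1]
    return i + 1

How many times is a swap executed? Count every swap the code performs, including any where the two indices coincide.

4

pivot=7, i=-1
j=0: 8>7, skip
j=1: 8>7, skip
j=2: 7≤7, i=0, swap(0,2) ⇒ [7,8,8,7,8,7,8,8,8,7]
j=3: 7≤7, i=1, swap(1,3) ⇒ [7,7,8,8,8,7,8,8,8,7]
j=4: 8>7, skip
j=5: 7≤7, i=2, swap(2,5) ⇒ [7,7,7,8,8,8,8,8,8,7]
j=6: 8>7, skip
j=7: 8>7, skip
j=8: 8>7, skip
swap(3,9) ⇒ [7,7,7,7,8,8,8,8,8,8]; return 3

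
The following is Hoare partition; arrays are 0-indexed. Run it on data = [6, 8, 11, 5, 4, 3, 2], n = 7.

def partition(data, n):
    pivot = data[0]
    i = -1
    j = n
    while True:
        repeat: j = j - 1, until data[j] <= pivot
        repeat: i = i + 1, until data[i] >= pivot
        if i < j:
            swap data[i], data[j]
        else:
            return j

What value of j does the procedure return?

3

pivot=6
j stops at 6 (2), i stops at 0 (6); swap ⇒ [2, 8, 11, 5, 4, 3, 6]
j stops at 5 (3), i stops at 1 (8); swap ⇒ [2, 3, 11, 5, 4, 8, 6]
j stops at 4 (4), i stops at 2 (11); swap ⇒ [2, 3, 4, 5, 11, 8, 6]
j stops at 3, i stops at 4; i≥j ⇒ return 3. data=[2, 3, 4, 5, 11, 8, 6]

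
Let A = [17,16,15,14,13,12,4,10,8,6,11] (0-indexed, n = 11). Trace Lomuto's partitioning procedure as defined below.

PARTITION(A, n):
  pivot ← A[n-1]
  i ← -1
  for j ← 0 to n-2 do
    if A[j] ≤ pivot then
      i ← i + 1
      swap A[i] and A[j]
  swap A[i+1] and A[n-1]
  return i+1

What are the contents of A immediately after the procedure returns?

pivot = A[10] = 11; i = -1
j=0: A[0]=17 > 11 → no swap
j=1: A[1]=16 > 11 → no swap
j=2: A[2]=15 > 11 → no swap
j=3: A[3]=14 > 11 → no swap
j=4: A[4]=13 > 11 → no swap
j=5: A[5]=12 > 11 → no swap
j=6: A[6]=4 ≤ 11 → i=0, swap A[0],A[6] → [4,16,15,14,13,12,17,10,8,6,11]
j=7: A[7]=10 ≤ 11 → i=1, swap A[1],A[7] → [4,10,15,14,13,12,17,16,8,6,11]
j=8: A[8]=8 ≤ 11 → i=2, swap A[2],A[8] → [4,10,8,14,13,12,17,16,15,6,11]
j=9: A[9]=6 ≤ 11 → i=3, swap A[3],A[9] → [4,10,8,6,13,12,17,16,15,14,11]
final swap A[4],A[10] → [4,10,8,6,11,12,17,16,15,14,13]; return 4

[4,10,8,6,11,12,17,16,15,14,13]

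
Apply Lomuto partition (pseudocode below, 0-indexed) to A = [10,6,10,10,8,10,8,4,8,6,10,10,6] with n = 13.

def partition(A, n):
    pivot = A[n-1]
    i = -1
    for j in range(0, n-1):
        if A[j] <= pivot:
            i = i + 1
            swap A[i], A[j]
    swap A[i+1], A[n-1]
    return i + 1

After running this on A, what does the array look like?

[6,4,6,6,8,10,8,10,8,10,10,10,10]

pivot = A[12] = 6; i = -1
j=0: A[0]=10 > 6 → no swap
j=1: A[1]=6 ≤ 6 → i=0, swap A[0],A[1] → [6,10,10,10,8,10,8,4,8,6,10,10,6]
j=2: A[2]=10 > 6 → no swap
j=3: A[3]=10 > 6 → no swap
j=4: A[4]=8 > 6 → no swap
j=5: A[5]=10 > 6 → no swap
j=6: A[6]=8 > 6 → no swap
j=7: A[7]=4 ≤ 6 → i=1, swap A[1],A[7] → [6,4,10,10,8,10,8,10,8,6,10,10,6]
j=8: A[8]=8 > 6 → no swap
j=9: A[9]=6 ≤ 6 → i=2, swap A[2],A[9] → [6,4,6,10,8,10,8,10,8,10,10,10,6]
j=10: A[10]=10 > 6 → no swap
j=11: A[11]=10 > 6 → no swap
final swap A[3],A[12] → [6,4,6,6,8,10,8,10,8,10,10,10,10]; return 3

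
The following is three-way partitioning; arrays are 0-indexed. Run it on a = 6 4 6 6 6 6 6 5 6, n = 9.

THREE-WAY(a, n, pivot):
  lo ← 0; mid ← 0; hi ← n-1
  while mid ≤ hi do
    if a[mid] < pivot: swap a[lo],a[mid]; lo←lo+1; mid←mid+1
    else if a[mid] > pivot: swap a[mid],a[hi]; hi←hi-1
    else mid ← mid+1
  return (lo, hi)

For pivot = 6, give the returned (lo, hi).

(2, 8)

pivot = 6; lo=0, mid=0, hi=8
a[mid]=6=6: mid=1
a[mid]=4<6: swap a[0],a[1]; lo=1,mid=2 → 4 6 6 6 6 6 6 5 6
a[mid]=6=6: mid=3
a[mid]=6=6: mid=4
a[mid]=6=6: mid=5
a[mid]=6=6: mid=6
a[mid]=6=6: mid=7
a[mid]=5<6: swap a[1],a[7]; lo=2,mid=8 → 4 5 6 6 6 6 6 6 6
a[mid]=6=6: mid=9
end: lo=2, hi=8; a = 4 5 6 6 6 6 6 6 6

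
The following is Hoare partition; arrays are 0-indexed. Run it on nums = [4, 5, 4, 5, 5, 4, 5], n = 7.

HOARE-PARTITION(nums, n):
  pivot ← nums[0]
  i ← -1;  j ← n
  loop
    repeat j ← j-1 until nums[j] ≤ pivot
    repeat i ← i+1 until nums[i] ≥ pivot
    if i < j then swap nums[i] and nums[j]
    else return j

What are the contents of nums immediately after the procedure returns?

pivot=4
j stops at 5 (4), i stops at 0 (4); swap ⇒ [4, 5, 4, 5, 5, 4, 5]
j stops at 2 (4), i stops at 1 (5); swap ⇒ [4, 4, 5, 5, 5, 4, 5]
j stops at 1, i stops at 2; i≥j ⇒ return 1. nums=[4, 4, 5, 5, 5, 4, 5]

[4, 4, 5, 5, 5, 4, 5]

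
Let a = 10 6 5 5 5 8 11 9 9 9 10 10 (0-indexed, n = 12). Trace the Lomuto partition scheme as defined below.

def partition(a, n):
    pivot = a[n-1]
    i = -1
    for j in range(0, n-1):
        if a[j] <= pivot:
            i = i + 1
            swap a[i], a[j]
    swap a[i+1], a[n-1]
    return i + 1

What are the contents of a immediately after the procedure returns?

10 6 5 5 5 8 9 9 9 10 10 11

pivot = a[11] = 10; i = -1
j=0: a[0]=10 ≤ 10 → i=0, swap a[0],a[0] (no change) → 10 6 5 5 5 8 11 9 9 9 10 10
j=1: a[1]=6 ≤ 10 → i=1, swap a[1],a[1] (no change) → 10 6 5 5 5 8 11 9 9 9 10 10
j=2: a[2]=5 ≤ 10 → i=2, swap a[2],a[2] (no change) → 10 6 5 5 5 8 11 9 9 9 10 10
j=3: a[3]=5 ≤ 10 → i=3, swap a[3],a[3] (no change) → 10 6 5 5 5 8 11 9 9 9 10 10
j=4: a[4]=5 ≤ 10 → i=4, swap a[4],a[4] (no change) → 10 6 5 5 5 8 11 9 9 9 10 10
j=5: a[5]=8 ≤ 10 → i=5, swap a[5],a[5] (no change) → 10 6 5 5 5 8 11 9 9 9 10 10
j=6: a[6]=11 > 10 → no swap
j=7: a[7]=9 ≤ 10 → i=6, swap a[6],a[7] → 10 6 5 5 5 8 9 11 9 9 10 10
j=8: a[8]=9 ≤ 10 → i=7, swap a[7],a[8] → 10 6 5 5 5 8 9 9 11 9 10 10
j=9: a[9]=9 ≤ 10 → i=8, swap a[8],a[9] → 10 6 5 5 5 8 9 9 9 11 10 10
j=10: a[10]=10 ≤ 10 → i=9, swap a[9],a[10] → 10 6 5 5 5 8 9 9 9 10 11 10
final swap a[10],a[11] → 10 6 5 5 5 8 9 9 9 10 10 11; return 10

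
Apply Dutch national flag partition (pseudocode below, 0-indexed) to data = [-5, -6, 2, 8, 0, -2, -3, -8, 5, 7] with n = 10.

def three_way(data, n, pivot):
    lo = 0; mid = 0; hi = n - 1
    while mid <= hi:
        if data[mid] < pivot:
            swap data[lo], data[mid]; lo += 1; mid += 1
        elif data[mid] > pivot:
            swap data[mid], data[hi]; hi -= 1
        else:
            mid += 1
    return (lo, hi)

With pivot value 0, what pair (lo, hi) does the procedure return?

pivot = 0; lo=0, mid=0, hi=9
data[mid]=-5<0: swap data[0],data[0]; lo=1,mid=1 → [-5, -6, 2, 8, 0, -2, -3, -8, 5, 7]
data[mid]=-6<0: swap data[1],data[1]; lo=2,mid=2 → [-5, -6, 2, 8, 0, -2, -3, -8, 5, 7]
data[mid]=2>0: swap data[2],data[9]; hi=8 → [-5, -6, 7, 8, 0, -2, -3, -8, 5, 2]
data[mid]=7>0: swap data[2],data[8]; hi=7 → [-5, -6, 5, 8, 0, -2, -3, -8, 7, 2]
data[mid]=5>0: swap data[2],data[7]; hi=6 → [-5, -6, -8, 8, 0, -2, -3, 5, 7, 2]
data[mid]=-8<0: swap data[2],data[2]; lo=3,mid=3 → [-5, -6, -8, 8, 0, -2, -3, 5, 7, 2]
data[mid]=8>0: swap data[3],data[6]; hi=5 → [-5, -6, -8, -3, 0, -2, 8, 5, 7, 2]
data[mid]=-3<0: swap data[3],data[3]; lo=4,mid=4 → [-5, -6, -8, -3, 0, -2, 8, 5, 7, 2]
data[mid]=0=0: mid=5
data[mid]=-2<0: swap data[4],data[5]; lo=5,mid=6 → [-5, -6, -8, -3, -2, 0, 8, 5, 7, 2]
end: lo=5, hi=5; data = [-5, -6, -8, -3, -2, 0, 8, 5, 7, 2]

(5, 5)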